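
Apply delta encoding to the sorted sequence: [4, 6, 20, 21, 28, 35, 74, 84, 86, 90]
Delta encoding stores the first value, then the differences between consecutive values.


First value: 4
Deltas:
  6 - 4 = 2
  20 - 6 = 14
  21 - 20 = 1
  28 - 21 = 7
  35 - 28 = 7
  74 - 35 = 39
  84 - 74 = 10
  86 - 84 = 2
  90 - 86 = 4


Delta encoded: [4, 2, 14, 1, 7, 7, 39, 10, 2, 4]


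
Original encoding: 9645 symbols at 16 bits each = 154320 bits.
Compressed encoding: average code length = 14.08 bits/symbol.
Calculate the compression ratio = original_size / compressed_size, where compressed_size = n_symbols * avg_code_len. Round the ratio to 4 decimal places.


original_size = n_symbols * orig_bits = 9645 * 16 = 154320 bits
compressed_size = n_symbols * avg_code_len = 9645 * 14.08 = 135801.6 bits
ratio = original_size / compressed_size = 154320 / 135801.6 = 1.1364

Compression ratio = 1.1364


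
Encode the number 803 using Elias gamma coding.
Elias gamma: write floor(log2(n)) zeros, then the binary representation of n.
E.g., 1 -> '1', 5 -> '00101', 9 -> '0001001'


num_bits = floor(log2(803)) + 1 = 10
leading_zeros = num_bits - 1 = 9
binary(803) = 1100100011

Elias gamma(803) = '000000000' + '1100100011' = 0000000001100100011 (19 bits)


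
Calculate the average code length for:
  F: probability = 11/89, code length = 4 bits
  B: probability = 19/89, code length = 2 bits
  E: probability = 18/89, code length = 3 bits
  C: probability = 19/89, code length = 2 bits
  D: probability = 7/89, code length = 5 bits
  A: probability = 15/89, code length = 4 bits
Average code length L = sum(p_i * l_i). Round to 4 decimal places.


Weighted contributions p_i * l_i:
  F: (11/89) * 4 = 44/89
  B: (19/89) * 2 = 38/89
  E: (18/89) * 3 = 54/89
  C: (19/89) * 2 = 38/89
  D: (7/89) * 5 = 35/89
  A: (15/89) * 4 = 60/89
Sum = (44 + 38 + 54 + 38 + 35 + 60)/89 = 269/89

L = 269/89 = 3.0225 bits/symbol


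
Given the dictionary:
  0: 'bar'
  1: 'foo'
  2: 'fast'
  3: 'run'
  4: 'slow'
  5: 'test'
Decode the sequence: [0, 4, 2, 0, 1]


Look up each index in the dictionary:
  0 -> 'bar'
  4 -> 'slow'
  2 -> 'fast'
  0 -> 'bar'
  1 -> 'foo'

Decoded: "bar slow fast bar foo"


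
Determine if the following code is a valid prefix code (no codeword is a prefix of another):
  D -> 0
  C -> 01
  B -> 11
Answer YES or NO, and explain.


Checking each pair (does one codeword prefix another?):
  D='0' vs C='01': prefix -- VIOLATION

NO -- this is NOT a valid prefix code. D (0) is a prefix of C (01).


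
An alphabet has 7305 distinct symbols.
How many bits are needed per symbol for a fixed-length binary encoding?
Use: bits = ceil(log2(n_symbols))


log2(7305) = 12.8347
Bracket: 2^12 = 4096 < 7305 <= 2^13 = 8192
So ceil(log2(7305)) = 13

bits = ceil(log2(7305)) = ceil(12.8347) = 13 bits


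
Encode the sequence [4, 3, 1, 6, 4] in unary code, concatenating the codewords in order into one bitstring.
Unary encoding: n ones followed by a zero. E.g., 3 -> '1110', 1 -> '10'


Encode each number as n ones followed by a terminating 0:
  4 -> 11110 (5 bits)
  3 -> 1110 (4 bits)
  1 -> 10 (2 bits)
  6 -> 1111110 (7 bits)
  4 -> 11110 (5 bits)
Total length = 5 + 4 + 2 + 7 + 5 = 23 bits.

Unary([4, 3, 1, 6, 4]) = 11110111010111111011110 (23 bits)


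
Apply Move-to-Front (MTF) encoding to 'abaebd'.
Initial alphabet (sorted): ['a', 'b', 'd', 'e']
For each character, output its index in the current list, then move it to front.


MTF encoding:
'a': index 0 in ['a', 'b', 'd', 'e'] -> ['a', 'b', 'd', 'e']
'b': index 1 in ['a', 'b', 'd', 'e'] -> ['b', 'a', 'd', 'e']
'a': index 1 in ['b', 'a', 'd', 'e'] -> ['a', 'b', 'd', 'e']
'e': index 3 in ['a', 'b', 'd', 'e'] -> ['e', 'a', 'b', 'd']
'b': index 2 in ['e', 'a', 'b', 'd'] -> ['b', 'e', 'a', 'd']
'd': index 3 in ['b', 'e', 'a', 'd'] -> ['d', 'b', 'e', 'a']


Output: [0, 1, 1, 3, 2, 3]


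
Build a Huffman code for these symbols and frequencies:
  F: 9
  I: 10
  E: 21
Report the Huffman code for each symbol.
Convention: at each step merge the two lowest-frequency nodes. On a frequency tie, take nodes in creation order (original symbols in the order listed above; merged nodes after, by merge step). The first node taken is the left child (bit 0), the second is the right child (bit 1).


Huffman tree construction:
Step 1: Merge F(9) + I(10) = 19
Step 2: Merge (F+I)(19) + E(21) = 40
Read each symbol's code off the tree from the root (left child = 0, right child = 1).

Codes:
  F: 00 (length 2)
  I: 01 (length 2)
  E: 1 (length 1)
Average code length: 59/40 = 1.4750 bits/symbol


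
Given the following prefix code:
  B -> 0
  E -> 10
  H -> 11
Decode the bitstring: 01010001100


Decoding step by step:
Bits 0 -> B
Bits 10 -> E
Bits 10 -> E
Bits 0 -> B
Bits 0 -> B
Bits 11 -> H
Bits 0 -> B
Bits 0 -> B


Decoded message: BEEBBHBB


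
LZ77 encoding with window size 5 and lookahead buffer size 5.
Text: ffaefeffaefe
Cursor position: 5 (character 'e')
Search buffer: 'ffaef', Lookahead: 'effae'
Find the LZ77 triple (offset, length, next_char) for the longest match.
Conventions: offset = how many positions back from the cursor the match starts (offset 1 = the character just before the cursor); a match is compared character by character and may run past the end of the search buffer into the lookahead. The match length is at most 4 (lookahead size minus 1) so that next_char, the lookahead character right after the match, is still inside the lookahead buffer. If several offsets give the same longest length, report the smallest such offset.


Try each offset into the search buffer:
  offset=1 (pos 4, char 'f'): match length 0
  offset=2 (pos 3, char 'e'): match length 2
  offset=3 (pos 2, char 'a'): match length 0
  offset=4 (pos 1, char 'f'): match length 0
  offset=5 (pos 0, char 'f'): match length 0
Longest match has length 2 at offset 2.
next_char = character at position 5 + 2 = 7 -> 'f'

Best match: offset=2, length=2 (matching 'ef' starting at position 3)
LZ77 triple: (2, 2, 'f')


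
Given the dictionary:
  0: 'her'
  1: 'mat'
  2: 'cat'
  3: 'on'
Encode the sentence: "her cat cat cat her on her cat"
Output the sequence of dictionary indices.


Look up each word in the dictionary:
  'her' -> 0
  'cat' -> 2
  'cat' -> 2
  'cat' -> 2
  'her' -> 0
  'on' -> 3
  'her' -> 0
  'cat' -> 2

Encoded: [0, 2, 2, 2, 0, 3, 0, 2]


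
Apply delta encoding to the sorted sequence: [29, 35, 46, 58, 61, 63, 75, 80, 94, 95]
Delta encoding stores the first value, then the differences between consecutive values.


First value: 29
Deltas:
  35 - 29 = 6
  46 - 35 = 11
  58 - 46 = 12
  61 - 58 = 3
  63 - 61 = 2
  75 - 63 = 12
  80 - 75 = 5
  94 - 80 = 14
  95 - 94 = 1


Delta encoded: [29, 6, 11, 12, 3, 2, 12, 5, 14, 1]


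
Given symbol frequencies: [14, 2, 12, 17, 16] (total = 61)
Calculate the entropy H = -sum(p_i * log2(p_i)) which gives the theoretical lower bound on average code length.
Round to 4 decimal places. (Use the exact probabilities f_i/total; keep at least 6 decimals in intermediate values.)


Per-symbol terms -p_i * log2(p_i) with p_i = f_i/61:
  p = 14/61 = 0.229508: log2(p) = -2.123382, -p*log2(p) = 0.487334
  p = 2/61 = 0.032787: log2(p) = -4.930737, -p*log2(p) = 0.161664
  p = 12/61 = 0.196721: log2(p) = -2.345775, -p*log2(p) = 0.461464
  p = 17/61 = 0.278689: log2(p) = -1.843274, -p*log2(p) = 0.513699
  p = 16/61 = 0.262295: log2(p) = -1.930737, -p*log2(p) = 0.506423
H = 0.487334 + 0.161664 + 0.461464 + 0.513699 + 0.506423 = 2.130584

H = 2.1306 bits/symbol


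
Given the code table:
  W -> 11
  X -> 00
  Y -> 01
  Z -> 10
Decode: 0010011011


Decoding:
00 -> X
10 -> Z
01 -> Y
10 -> Z
11 -> W


Result: XZYZW


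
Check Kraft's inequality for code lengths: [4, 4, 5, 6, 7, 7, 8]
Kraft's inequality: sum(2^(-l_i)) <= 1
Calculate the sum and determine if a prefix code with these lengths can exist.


Sum = 2^(-4) + 2^(-4) + 2^(-5) + 2^(-6) + 2^(-7) + 2^(-7) + 2^(-8)
    = 0.0625 + 0.0625 + 0.03125 + 0.015625 + 0.0078125 + 0.0078125 + 0.00390625
    = 49/256 = 0.19140625
Since 0.19140625 <= 1, Kraft's inequality IS satisfied.
A prefix code with these lengths CAN exist.

Kraft sum = 0.19140625. Satisfied.


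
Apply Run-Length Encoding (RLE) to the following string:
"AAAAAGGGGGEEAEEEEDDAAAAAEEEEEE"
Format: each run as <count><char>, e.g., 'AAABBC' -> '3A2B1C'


Scanning runs left to right:
  i=0: run of 'A' x 5 -> '5A'
  i=5: run of 'G' x 5 -> '5G'
  i=10: run of 'E' x 2 -> '2E'
  i=12: run of 'A' x 1 -> '1A'
  i=13: run of 'E' x 4 -> '4E'
  i=17: run of 'D' x 2 -> '2D'
  i=19: run of 'A' x 5 -> '5A'
  i=24: run of 'E' x 6 -> '6E'

RLE = 5A5G2E1A4E2D5A6E


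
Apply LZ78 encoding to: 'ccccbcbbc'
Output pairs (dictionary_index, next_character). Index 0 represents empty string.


LZ78 encoding steps:
Dictionary: {0: ''}
Step 1: w='' (idx 0), next='c' -> output (0, 'c'), add 'c' as idx 1
Step 2: w='c' (idx 1), next='c' -> output (1, 'c'), add 'cc' as idx 2
Step 3: w='c' (idx 1), next='b' -> output (1, 'b'), add 'cb' as idx 3
Step 4: w='cb' (idx 3), next='b' -> output (3, 'b'), add 'cbb' as idx 4
Step 5: w='c' (idx 1), end of input -> output (1, '')


Encoded: [(0, 'c'), (1, 'c'), (1, 'b'), (3, 'b'), (1, '')]


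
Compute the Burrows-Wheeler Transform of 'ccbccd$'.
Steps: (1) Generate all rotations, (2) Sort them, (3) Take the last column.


Rotations (sorted):
  0: $ccbccd -> last char: d
  1: bccd$cc -> last char: c
  2: cbccd$c -> last char: c
  3: ccbccd$ -> last char: $
  4: ccd$ccb -> last char: b
  5: cd$ccbc -> last char: c
  6: d$ccbcc -> last char: c


BWT = dcc$bcc


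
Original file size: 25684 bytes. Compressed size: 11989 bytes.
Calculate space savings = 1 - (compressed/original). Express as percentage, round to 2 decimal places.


ratio = compressed/original = 11989/25684 = 0.466789
savings = 1 - ratio = 1 - 0.466789 = 0.533211
as a percentage: 0.533211 * 100 = 53.32%

Space savings = 1 - 11989/25684 = 53.32%


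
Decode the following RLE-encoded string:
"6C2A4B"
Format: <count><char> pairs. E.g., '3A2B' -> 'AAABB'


Expanding each <count><char> pair:
  6C -> 'CCCCCC'
  2A -> 'AA'
  4B -> 'BBBB'

Decoded = CCCCCCAABBBB


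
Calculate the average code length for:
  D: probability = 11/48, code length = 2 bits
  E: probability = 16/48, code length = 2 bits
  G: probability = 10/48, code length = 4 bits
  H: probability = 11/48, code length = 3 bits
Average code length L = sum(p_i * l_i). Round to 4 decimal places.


Weighted contributions p_i * l_i:
  D: (11/48) * 2 = 22/48
  E: (16/48) * 2 = 32/48
  G: (10/48) * 4 = 40/48
  H: (11/48) * 3 = 33/48
Sum = (22 + 32 + 40 + 33)/48 = 127/48

L = 127/48 = 2.6458 bits/symbol


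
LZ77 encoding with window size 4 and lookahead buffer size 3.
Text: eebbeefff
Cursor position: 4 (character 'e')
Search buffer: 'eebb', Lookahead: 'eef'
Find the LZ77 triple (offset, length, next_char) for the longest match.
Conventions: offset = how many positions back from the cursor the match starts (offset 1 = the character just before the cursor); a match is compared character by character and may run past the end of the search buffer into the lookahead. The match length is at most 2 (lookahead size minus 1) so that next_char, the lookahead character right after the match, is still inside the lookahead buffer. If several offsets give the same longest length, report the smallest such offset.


Try each offset into the search buffer:
  offset=1 (pos 3, char 'b'): match length 0
  offset=2 (pos 2, char 'b'): match length 0
  offset=3 (pos 1, char 'e'): match length 1
  offset=4 (pos 0, char 'e'): match length 2
Longest match has length 2 at offset 4.
next_char = character at position 4 + 2 = 6 -> 'f'

Best match: offset=4, length=2 (matching 'ee' starting at position 0)
LZ77 triple: (4, 2, 'f')


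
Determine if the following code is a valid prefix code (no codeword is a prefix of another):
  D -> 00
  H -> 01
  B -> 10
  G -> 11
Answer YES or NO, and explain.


Checking each pair (does one codeword prefix another?):
  D='00' vs H='01': no prefix
  D='00' vs B='10': no prefix
  D='00' vs G='11': no prefix
  H='01' vs D='00': no prefix
  H='01' vs B='10': no prefix
  H='01' vs G='11': no prefix
  B='10' vs D='00': no prefix
  B='10' vs H='01': no prefix
  B='10' vs G='11': no prefix
  G='11' vs D='00': no prefix
  G='11' vs H='01': no prefix
  G='11' vs B='10': no prefix
No violation found over all pairs.

YES -- this is a valid prefix code. No codeword is a prefix of any other codeword.


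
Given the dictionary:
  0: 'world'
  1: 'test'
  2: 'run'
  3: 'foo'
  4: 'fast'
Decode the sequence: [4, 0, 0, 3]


Look up each index in the dictionary:
  4 -> 'fast'
  0 -> 'world'
  0 -> 'world'
  3 -> 'foo'

Decoded: "fast world world foo"


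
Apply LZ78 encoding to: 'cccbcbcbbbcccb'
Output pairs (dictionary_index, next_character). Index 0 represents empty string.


LZ78 encoding steps:
Dictionary: {0: ''}
Step 1: w='' (idx 0), next='c' -> output (0, 'c'), add 'c' as idx 1
Step 2: w='c' (idx 1), next='c' -> output (1, 'c'), add 'cc' as idx 2
Step 3: w='' (idx 0), next='b' -> output (0, 'b'), add 'b' as idx 3
Step 4: w='c' (idx 1), next='b' -> output (1, 'b'), add 'cb' as idx 4
Step 5: w='cb' (idx 4), next='b' -> output (4, 'b'), add 'cbb' as idx 5
Step 6: w='b' (idx 3), next='c' -> output (3, 'c'), add 'bc' as idx 6
Step 7: w='cc' (idx 2), next='b' -> output (2, 'b'), add 'ccb' as idx 7


Encoded: [(0, 'c'), (1, 'c'), (0, 'b'), (1, 'b'), (4, 'b'), (3, 'c'), (2, 'b')]


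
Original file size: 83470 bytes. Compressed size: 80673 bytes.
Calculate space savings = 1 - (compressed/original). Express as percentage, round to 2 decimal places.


ratio = compressed/original = 80673/83470 = 0.966491
savings = 1 - ratio = 1 - 0.966491 = 0.033509
as a percentage: 0.033509 * 100 = 3.35%

Space savings = 1 - 80673/83470 = 3.35%


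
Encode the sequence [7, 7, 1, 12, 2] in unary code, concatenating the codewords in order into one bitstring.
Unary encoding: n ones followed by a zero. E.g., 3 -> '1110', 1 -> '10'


Encode each number as n ones followed by a terminating 0:
  7 -> 11111110 (8 bits)
  7 -> 11111110 (8 bits)
  1 -> 10 (2 bits)
  12 -> 1111111111110 (13 bits)
  2 -> 110 (3 bits)
Total length = 8 + 8 + 2 + 13 + 3 = 34 bits.

Unary([7, 7, 1, 12, 2]) = 1111111011111110101111111111110110 (34 bits)


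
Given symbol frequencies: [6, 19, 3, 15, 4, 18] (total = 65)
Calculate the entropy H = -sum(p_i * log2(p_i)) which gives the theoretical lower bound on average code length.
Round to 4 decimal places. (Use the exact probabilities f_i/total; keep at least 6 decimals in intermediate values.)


Per-symbol terms -p_i * log2(p_i) with p_i = f_i/65:
  p = 6/65 = 0.092308: log2(p) = -3.437405, -p*log2(p) = 0.317299
  p = 19/65 = 0.292308: log2(p) = -1.774440, -p*log2(p) = 0.518683
  p = 3/65 = 0.046154: log2(p) = -4.437405, -p*log2(p) = 0.204803
  p = 15/65 = 0.230769: log2(p) = -2.115477, -p*log2(p) = 0.488187
  p = 4/65 = 0.061538: log2(p) = -4.022368, -p*log2(p) = 0.247530
  p = 18/65 = 0.276923: log2(p) = -1.852443, -p*log2(p) = 0.512984
H = 0.317299 + 0.518683 + 0.204803 + 0.488187 + 0.247530 + 0.512984 = 2.289486

H = 2.2895 bits/symbol


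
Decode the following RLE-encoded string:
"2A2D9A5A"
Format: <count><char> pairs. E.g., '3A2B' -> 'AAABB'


Expanding each <count><char> pair:
  2A -> 'AA'
  2D -> 'DD'
  9A -> 'AAAAAAAAA'
  5A -> 'AAAAA'

Decoded = AADDAAAAAAAAAAAAAA


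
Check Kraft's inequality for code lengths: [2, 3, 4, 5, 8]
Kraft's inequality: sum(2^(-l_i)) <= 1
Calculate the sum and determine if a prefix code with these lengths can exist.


Sum = 2^(-2) + 2^(-3) + 2^(-4) + 2^(-5) + 2^(-8)
    = 0.25 + 0.125 + 0.0625 + 0.03125 + 0.00390625
    = 121/256 = 0.47265625
Since 0.47265625 <= 1, Kraft's inequality IS satisfied.
A prefix code with these lengths CAN exist.

Kraft sum = 0.47265625. Satisfied.


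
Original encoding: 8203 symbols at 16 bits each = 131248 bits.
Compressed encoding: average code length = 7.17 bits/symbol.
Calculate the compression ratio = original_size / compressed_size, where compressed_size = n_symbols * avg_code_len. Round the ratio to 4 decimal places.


original_size = n_symbols * orig_bits = 8203 * 16 = 131248 bits
compressed_size = n_symbols * avg_code_len = 8203 * 7.17 = 58815.51 bits
ratio = original_size / compressed_size = 131248 / 58815.51 = 2.2315

Compression ratio = 2.2315


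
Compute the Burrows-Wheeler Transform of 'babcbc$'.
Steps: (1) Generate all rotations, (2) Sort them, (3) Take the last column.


Rotations (sorted):
  0: $babcbc -> last char: c
  1: abcbc$b -> last char: b
  2: babcbc$ -> last char: $
  3: bc$babc -> last char: c
  4: bcbc$ba -> last char: a
  5: c$babcb -> last char: b
  6: cbc$bab -> last char: b


BWT = cb$cabb


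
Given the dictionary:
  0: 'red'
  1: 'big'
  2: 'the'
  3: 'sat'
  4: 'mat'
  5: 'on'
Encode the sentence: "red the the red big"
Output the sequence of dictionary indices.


Look up each word in the dictionary:
  'red' -> 0
  'the' -> 2
  'the' -> 2
  'red' -> 0
  'big' -> 1

Encoded: [0, 2, 2, 0, 1]


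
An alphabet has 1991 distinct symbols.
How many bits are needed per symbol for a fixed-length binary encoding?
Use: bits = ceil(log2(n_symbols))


log2(1991) = 10.9593
Bracket: 2^10 = 1024 < 1991 <= 2^11 = 2048
So ceil(log2(1991)) = 11

bits = ceil(log2(1991)) = ceil(10.9593) = 11 bits


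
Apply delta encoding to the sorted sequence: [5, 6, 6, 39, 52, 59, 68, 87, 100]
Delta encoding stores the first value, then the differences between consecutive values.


First value: 5
Deltas:
  6 - 5 = 1
  6 - 6 = 0
  39 - 6 = 33
  52 - 39 = 13
  59 - 52 = 7
  68 - 59 = 9
  87 - 68 = 19
  100 - 87 = 13


Delta encoded: [5, 1, 0, 33, 13, 7, 9, 19, 13]


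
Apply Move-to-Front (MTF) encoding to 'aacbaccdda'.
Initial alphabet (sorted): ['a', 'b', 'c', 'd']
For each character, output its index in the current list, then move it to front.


MTF encoding:
'a': index 0 in ['a', 'b', 'c', 'd'] -> ['a', 'b', 'c', 'd']
'a': index 0 in ['a', 'b', 'c', 'd'] -> ['a', 'b', 'c', 'd']
'c': index 2 in ['a', 'b', 'c', 'd'] -> ['c', 'a', 'b', 'd']
'b': index 2 in ['c', 'a', 'b', 'd'] -> ['b', 'c', 'a', 'd']
'a': index 2 in ['b', 'c', 'a', 'd'] -> ['a', 'b', 'c', 'd']
'c': index 2 in ['a', 'b', 'c', 'd'] -> ['c', 'a', 'b', 'd']
'c': index 0 in ['c', 'a', 'b', 'd'] -> ['c', 'a', 'b', 'd']
'd': index 3 in ['c', 'a', 'b', 'd'] -> ['d', 'c', 'a', 'b']
'd': index 0 in ['d', 'c', 'a', 'b'] -> ['d', 'c', 'a', 'b']
'a': index 2 in ['d', 'c', 'a', 'b'] -> ['a', 'd', 'c', 'b']


Output: [0, 0, 2, 2, 2, 2, 0, 3, 0, 2]


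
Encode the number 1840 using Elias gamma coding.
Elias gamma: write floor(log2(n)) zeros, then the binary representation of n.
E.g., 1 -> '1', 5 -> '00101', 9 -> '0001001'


num_bits = floor(log2(1840)) + 1 = 11
leading_zeros = num_bits - 1 = 10
binary(1840) = 11100110000

Elias gamma(1840) = '0000000000' + '11100110000' = 000000000011100110000 (21 bits)


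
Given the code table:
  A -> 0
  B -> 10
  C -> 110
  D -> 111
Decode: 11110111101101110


Decoding:
111 -> D
10 -> B
111 -> D
10 -> B
110 -> C
111 -> D
0 -> A


Result: DBDBCDA


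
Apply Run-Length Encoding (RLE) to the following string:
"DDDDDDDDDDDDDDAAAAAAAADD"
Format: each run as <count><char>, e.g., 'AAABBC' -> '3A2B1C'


Scanning runs left to right:
  i=0: run of 'D' x 14 -> '14D'
  i=14: run of 'A' x 8 -> '8A'
  i=22: run of 'D' x 2 -> '2D'

RLE = 14D8A2D


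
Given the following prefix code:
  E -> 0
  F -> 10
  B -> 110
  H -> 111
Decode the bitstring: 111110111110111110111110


Decoding step by step:
Bits 111 -> H
Bits 110 -> B
Bits 111 -> H
Bits 110 -> B
Bits 111 -> H
Bits 110 -> B
Bits 111 -> H
Bits 110 -> B


Decoded message: HBHBHBHB


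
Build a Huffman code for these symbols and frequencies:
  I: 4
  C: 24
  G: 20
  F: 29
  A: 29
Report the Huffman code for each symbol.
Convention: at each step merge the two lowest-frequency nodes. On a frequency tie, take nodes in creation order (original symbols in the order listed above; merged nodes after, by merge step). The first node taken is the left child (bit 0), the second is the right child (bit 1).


Huffman tree construction:
Step 1: Merge I(4) + G(20) = 24
Step 2: Merge C(24) + (I+G)(24) = 48
Step 3: Merge F(29) + A(29) = 58
Step 4: Merge (C+(I+G))(48) + (F+A)(58) = 106
Read each symbol's code off the tree from the root (left child = 0, right child = 1).

Codes:
  I: 010 (length 3)
  C: 00 (length 2)
  G: 011 (length 3)
  F: 10 (length 2)
  A: 11 (length 2)
Average code length: 236/106 = 2.2264 bits/symbol


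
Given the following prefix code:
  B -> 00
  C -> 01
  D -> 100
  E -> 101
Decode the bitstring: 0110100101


Decoding step by step:
Bits 01 -> C
Bits 101 -> E
Bits 00 -> B
Bits 101 -> E


Decoded message: CEBE


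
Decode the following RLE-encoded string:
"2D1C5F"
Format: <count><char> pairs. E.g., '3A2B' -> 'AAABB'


Expanding each <count><char> pair:
  2D -> 'DD'
  1C -> 'C'
  5F -> 'FFFFF'

Decoded = DDCFFFFF


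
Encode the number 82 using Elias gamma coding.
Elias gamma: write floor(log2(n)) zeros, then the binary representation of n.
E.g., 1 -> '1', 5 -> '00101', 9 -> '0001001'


num_bits = floor(log2(82)) + 1 = 7
leading_zeros = num_bits - 1 = 6
binary(82) = 1010010

Elias gamma(82) = '000000' + '1010010' = 0000001010010 (13 bits)


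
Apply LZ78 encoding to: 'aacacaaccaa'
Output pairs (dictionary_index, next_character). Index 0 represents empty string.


LZ78 encoding steps:
Dictionary: {0: ''}
Step 1: w='' (idx 0), next='a' -> output (0, 'a'), add 'a' as idx 1
Step 2: w='a' (idx 1), next='c' -> output (1, 'c'), add 'ac' as idx 2
Step 3: w='ac' (idx 2), next='a' -> output (2, 'a'), add 'aca' as idx 3
Step 4: w='ac' (idx 2), next='c' -> output (2, 'c'), add 'acc' as idx 4
Step 5: w='a' (idx 1), next='a' -> output (1, 'a'), add 'aa' as idx 5


Encoded: [(0, 'a'), (1, 'c'), (2, 'a'), (2, 'c'), (1, 'a')]


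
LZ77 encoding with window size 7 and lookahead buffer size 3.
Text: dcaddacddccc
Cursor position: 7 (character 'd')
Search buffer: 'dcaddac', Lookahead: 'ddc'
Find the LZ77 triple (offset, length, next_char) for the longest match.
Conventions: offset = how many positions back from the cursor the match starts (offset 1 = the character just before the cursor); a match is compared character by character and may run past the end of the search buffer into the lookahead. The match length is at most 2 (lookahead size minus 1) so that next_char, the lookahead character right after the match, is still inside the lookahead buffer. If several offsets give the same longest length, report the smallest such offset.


Try each offset into the search buffer:
  offset=1 (pos 6, char 'c'): match length 0
  offset=2 (pos 5, char 'a'): match length 0
  offset=3 (pos 4, char 'd'): match length 1
  offset=4 (pos 3, char 'd'): match length 2
  offset=5 (pos 2, char 'a'): match length 0
  offset=6 (pos 1, char 'c'): match length 0
  offset=7 (pos 0, char 'd'): match length 1
Longest match has length 2 at offset 4.
next_char = character at position 7 + 2 = 9 -> 'c'

Best match: offset=4, length=2 (matching 'dd' starting at position 3)
LZ77 triple: (4, 2, 'c')


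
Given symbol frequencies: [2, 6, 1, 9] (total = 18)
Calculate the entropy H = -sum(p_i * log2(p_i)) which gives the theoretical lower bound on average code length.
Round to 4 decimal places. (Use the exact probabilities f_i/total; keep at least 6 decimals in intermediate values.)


Per-symbol terms -p_i * log2(p_i) with p_i = f_i/18:
  p = 2/18 = 0.111111: log2(p) = -3.169925, -p*log2(p) = 0.352214
  p = 6/18 = 0.333333: log2(p) = -1.584963, -p*log2(p) = 0.528321
  p = 1/18 = 0.055556: log2(p) = -4.169925, -p*log2(p) = 0.231663
  p = 9/18 = 0.500000: log2(p) = -1.000000, -p*log2(p) = 0.500000
H = 0.352214 + 0.528321 + 0.231663 + 0.500000 = 1.612198

H = 1.6122 bits/symbol


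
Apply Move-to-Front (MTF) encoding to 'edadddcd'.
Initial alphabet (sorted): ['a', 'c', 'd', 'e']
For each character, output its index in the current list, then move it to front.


MTF encoding:
'e': index 3 in ['a', 'c', 'd', 'e'] -> ['e', 'a', 'c', 'd']
'd': index 3 in ['e', 'a', 'c', 'd'] -> ['d', 'e', 'a', 'c']
'a': index 2 in ['d', 'e', 'a', 'c'] -> ['a', 'd', 'e', 'c']
'd': index 1 in ['a', 'd', 'e', 'c'] -> ['d', 'a', 'e', 'c']
'd': index 0 in ['d', 'a', 'e', 'c'] -> ['d', 'a', 'e', 'c']
'd': index 0 in ['d', 'a', 'e', 'c'] -> ['d', 'a', 'e', 'c']
'c': index 3 in ['d', 'a', 'e', 'c'] -> ['c', 'd', 'a', 'e']
'd': index 1 in ['c', 'd', 'a', 'e'] -> ['d', 'c', 'a', 'e']


Output: [3, 3, 2, 1, 0, 0, 3, 1]


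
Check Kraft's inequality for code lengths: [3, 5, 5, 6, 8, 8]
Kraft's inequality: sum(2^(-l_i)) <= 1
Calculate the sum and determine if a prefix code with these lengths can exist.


Sum = 2^(-3) + 2^(-5) + 2^(-5) + 2^(-6) + 2^(-8) + 2^(-8)
    = 0.125 + 0.03125 + 0.03125 + 0.015625 + 0.00390625 + 0.00390625
    = 54/256 = 0.2109375
Since 0.2109375 <= 1, Kraft's inequality IS satisfied.
A prefix code with these lengths CAN exist.

Kraft sum = 0.2109375. Satisfied.


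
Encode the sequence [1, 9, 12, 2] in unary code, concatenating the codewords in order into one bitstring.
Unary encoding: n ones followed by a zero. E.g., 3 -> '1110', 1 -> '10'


Encode each number as n ones followed by a terminating 0:
  1 -> 10 (2 bits)
  9 -> 1111111110 (10 bits)
  12 -> 1111111111110 (13 bits)
  2 -> 110 (3 bits)
Total length = 2 + 10 + 13 + 3 = 28 bits.

Unary([1, 9, 12, 2]) = 1011111111101111111111110110 (28 bits)


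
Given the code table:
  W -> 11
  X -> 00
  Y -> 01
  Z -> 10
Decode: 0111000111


Decoding:
01 -> Y
11 -> W
00 -> X
01 -> Y
11 -> W


Result: YWXYW


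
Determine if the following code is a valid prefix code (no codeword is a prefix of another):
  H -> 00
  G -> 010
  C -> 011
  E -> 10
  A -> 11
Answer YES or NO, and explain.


Checking each pair (does one codeword prefix another?):
  H='00' vs G='010': no prefix
  H='00' vs C='011': no prefix
  H='00' vs E='10': no prefix
  H='00' vs A='11': no prefix
  G='010' vs H='00': no prefix
  G='010' vs C='011': no prefix
  G='010' vs E='10': no prefix
  G='010' vs A='11': no prefix
  C='011' vs H='00': no prefix
  C='011' vs G='010': no prefix
  C='011' vs E='10': no prefix
  C='011' vs A='11': no prefix
  E='10' vs H='00': no prefix
  E='10' vs G='010': no prefix
  E='10' vs C='011': no prefix
  E='10' vs A='11': no prefix
  A='11' vs H='00': no prefix
  A='11' vs G='010': no prefix
  A='11' vs C='011': no prefix
  A='11' vs E='10': no prefix
No violation found over all pairs.

YES -- this is a valid prefix code. No codeword is a prefix of any other codeword.


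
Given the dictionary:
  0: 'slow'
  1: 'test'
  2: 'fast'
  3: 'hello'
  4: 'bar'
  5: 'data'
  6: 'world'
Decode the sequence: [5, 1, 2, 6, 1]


Look up each index in the dictionary:
  5 -> 'data'
  1 -> 'test'
  2 -> 'fast'
  6 -> 'world'
  1 -> 'test'

Decoded: "data test fast world test"


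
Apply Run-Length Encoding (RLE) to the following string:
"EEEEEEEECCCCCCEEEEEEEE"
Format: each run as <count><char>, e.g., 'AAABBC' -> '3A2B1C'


Scanning runs left to right:
  i=0: run of 'E' x 8 -> '8E'
  i=8: run of 'C' x 6 -> '6C'
  i=14: run of 'E' x 8 -> '8E'

RLE = 8E6C8E


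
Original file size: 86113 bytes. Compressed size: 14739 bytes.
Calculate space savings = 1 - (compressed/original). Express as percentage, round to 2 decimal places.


ratio = compressed/original = 14739/86113 = 0.171159
savings = 1 - ratio = 1 - 0.171159 = 0.828841
as a percentage: 0.828841 * 100 = 82.88%

Space savings = 1 - 14739/86113 = 82.88%


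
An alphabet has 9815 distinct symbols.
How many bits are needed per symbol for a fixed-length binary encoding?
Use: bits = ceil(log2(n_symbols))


log2(9815) = 13.2608
Bracket: 2^13 = 8192 < 9815 <= 2^14 = 16384
So ceil(log2(9815)) = 14

bits = ceil(log2(9815)) = ceil(13.2608) = 14 bits


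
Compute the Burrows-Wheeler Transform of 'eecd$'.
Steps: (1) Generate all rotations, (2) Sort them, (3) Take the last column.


Rotations (sorted):
  0: $eecd -> last char: d
  1: cd$ee -> last char: e
  2: d$eec -> last char: c
  3: ecd$e -> last char: e
  4: eecd$ -> last char: $


BWT = dece$


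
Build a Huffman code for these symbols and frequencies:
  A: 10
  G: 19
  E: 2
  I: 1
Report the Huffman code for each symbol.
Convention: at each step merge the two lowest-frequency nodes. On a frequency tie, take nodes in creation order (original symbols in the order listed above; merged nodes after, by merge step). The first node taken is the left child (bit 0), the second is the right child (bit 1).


Huffman tree construction:
Step 1: Merge I(1) + E(2) = 3
Step 2: Merge (I+E)(3) + A(10) = 13
Step 3: Merge ((I+E)+A)(13) + G(19) = 32
Read each symbol's code off the tree from the root (left child = 0, right child = 1).

Codes:
  A: 01 (length 2)
  G: 1 (length 1)
  E: 001 (length 3)
  I: 000 (length 3)
Average code length: 48/32 = 1.5000 bits/symbol


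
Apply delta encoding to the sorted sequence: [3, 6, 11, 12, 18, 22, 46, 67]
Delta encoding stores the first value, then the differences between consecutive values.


First value: 3
Deltas:
  6 - 3 = 3
  11 - 6 = 5
  12 - 11 = 1
  18 - 12 = 6
  22 - 18 = 4
  46 - 22 = 24
  67 - 46 = 21


Delta encoded: [3, 3, 5, 1, 6, 4, 24, 21]


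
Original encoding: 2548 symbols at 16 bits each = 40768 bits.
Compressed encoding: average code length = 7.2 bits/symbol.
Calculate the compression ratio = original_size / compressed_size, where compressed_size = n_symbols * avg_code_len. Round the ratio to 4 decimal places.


original_size = n_symbols * orig_bits = 2548 * 16 = 40768 bits
compressed_size = n_symbols * avg_code_len = 2548 * 7.2 = 18345.6 bits
ratio = original_size / compressed_size = 40768 / 18345.6 = 2.2222

Compression ratio = 2.2222


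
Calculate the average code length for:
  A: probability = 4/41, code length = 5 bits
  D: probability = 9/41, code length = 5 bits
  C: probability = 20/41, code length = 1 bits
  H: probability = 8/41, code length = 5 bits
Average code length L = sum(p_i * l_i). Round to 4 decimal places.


Weighted contributions p_i * l_i:
  A: (4/41) * 5 = 20/41
  D: (9/41) * 5 = 45/41
  C: (20/41) * 1 = 20/41
  H: (8/41) * 5 = 40/41
Sum = (20 + 45 + 20 + 40)/41 = 125/41

L = 125/41 = 3.0488 bits/symbol


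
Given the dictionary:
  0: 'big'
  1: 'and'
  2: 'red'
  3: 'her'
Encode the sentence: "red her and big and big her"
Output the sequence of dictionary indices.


Look up each word in the dictionary:
  'red' -> 2
  'her' -> 3
  'and' -> 1
  'big' -> 0
  'and' -> 1
  'big' -> 0
  'her' -> 3

Encoded: [2, 3, 1, 0, 1, 0, 3]


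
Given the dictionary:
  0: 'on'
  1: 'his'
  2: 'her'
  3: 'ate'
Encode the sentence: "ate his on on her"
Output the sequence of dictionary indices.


Look up each word in the dictionary:
  'ate' -> 3
  'his' -> 1
  'on' -> 0
  'on' -> 0
  'her' -> 2

Encoded: [3, 1, 0, 0, 2]


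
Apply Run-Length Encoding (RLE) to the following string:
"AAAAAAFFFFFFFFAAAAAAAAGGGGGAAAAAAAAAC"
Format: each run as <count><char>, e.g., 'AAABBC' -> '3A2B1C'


Scanning runs left to right:
  i=0: run of 'A' x 6 -> '6A'
  i=6: run of 'F' x 8 -> '8F'
  i=14: run of 'A' x 8 -> '8A'
  i=22: run of 'G' x 5 -> '5G'
  i=27: run of 'A' x 9 -> '9A'
  i=36: run of 'C' x 1 -> '1C'

RLE = 6A8F8A5G9A1C


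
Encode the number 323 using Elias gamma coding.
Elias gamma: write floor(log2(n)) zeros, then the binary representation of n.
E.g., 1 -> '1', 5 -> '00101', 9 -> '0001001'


num_bits = floor(log2(323)) + 1 = 9
leading_zeros = num_bits - 1 = 8
binary(323) = 101000011

Elias gamma(323) = '00000000' + '101000011' = 00000000101000011 (17 bits)


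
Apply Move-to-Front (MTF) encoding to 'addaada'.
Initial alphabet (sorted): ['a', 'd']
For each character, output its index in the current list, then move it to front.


MTF encoding:
'a': index 0 in ['a', 'd'] -> ['a', 'd']
'd': index 1 in ['a', 'd'] -> ['d', 'a']
'd': index 0 in ['d', 'a'] -> ['d', 'a']
'a': index 1 in ['d', 'a'] -> ['a', 'd']
'a': index 0 in ['a', 'd'] -> ['a', 'd']
'd': index 1 in ['a', 'd'] -> ['d', 'a']
'a': index 1 in ['d', 'a'] -> ['a', 'd']


Output: [0, 1, 0, 1, 0, 1, 1]


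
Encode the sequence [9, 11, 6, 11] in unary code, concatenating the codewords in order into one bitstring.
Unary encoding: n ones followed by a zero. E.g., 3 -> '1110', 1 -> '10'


Encode each number as n ones followed by a terminating 0:
  9 -> 1111111110 (10 bits)
  11 -> 111111111110 (12 bits)
  6 -> 1111110 (7 bits)
  11 -> 111111111110 (12 bits)
Total length = 10 + 12 + 7 + 12 = 41 bits.

Unary([9, 11, 6, 11]) = 11111111101111111111101111110111111111110 (41 bits)


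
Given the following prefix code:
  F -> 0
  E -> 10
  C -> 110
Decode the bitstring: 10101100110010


Decoding step by step:
Bits 10 -> E
Bits 10 -> E
Bits 110 -> C
Bits 0 -> F
Bits 110 -> C
Bits 0 -> F
Bits 10 -> E


Decoded message: EECFCFE


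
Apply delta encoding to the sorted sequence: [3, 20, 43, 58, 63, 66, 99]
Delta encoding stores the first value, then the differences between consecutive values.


First value: 3
Deltas:
  20 - 3 = 17
  43 - 20 = 23
  58 - 43 = 15
  63 - 58 = 5
  66 - 63 = 3
  99 - 66 = 33


Delta encoded: [3, 17, 23, 15, 5, 3, 33]


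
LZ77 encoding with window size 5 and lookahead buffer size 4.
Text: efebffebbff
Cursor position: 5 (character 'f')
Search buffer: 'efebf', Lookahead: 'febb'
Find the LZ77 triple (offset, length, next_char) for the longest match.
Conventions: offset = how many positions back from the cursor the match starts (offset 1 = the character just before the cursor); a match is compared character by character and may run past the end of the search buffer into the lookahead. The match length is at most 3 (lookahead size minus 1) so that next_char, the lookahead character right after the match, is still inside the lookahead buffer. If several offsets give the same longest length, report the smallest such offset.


Try each offset into the search buffer:
  offset=1 (pos 4, char 'f'): match length 1
  offset=2 (pos 3, char 'b'): match length 0
  offset=3 (pos 2, char 'e'): match length 0
  offset=4 (pos 1, char 'f'): match length 3
  offset=5 (pos 0, char 'e'): match length 0
Longest match has length 3 at offset 4.
next_char = character at position 5 + 3 = 8 -> 'b'

Best match: offset=4, length=3 (matching 'feb' starting at position 1)
LZ77 triple: (4, 3, 'b')


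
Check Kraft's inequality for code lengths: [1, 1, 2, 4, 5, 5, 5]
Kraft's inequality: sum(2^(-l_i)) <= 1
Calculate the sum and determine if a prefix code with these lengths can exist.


Sum = 2^(-1) + 2^(-1) + 2^(-2) + 2^(-4) + 2^(-5) + 2^(-5) + 2^(-5)
    = 0.5 + 0.5 + 0.25 + 0.0625 + 0.03125 + 0.03125 + 0.03125
    = 45/32 = 1.40625
Since 1.40625 > 1, Kraft's inequality is NOT satisfied.
A prefix code with these lengths CANNOT exist.

Kraft sum = 1.40625. Not satisfied.


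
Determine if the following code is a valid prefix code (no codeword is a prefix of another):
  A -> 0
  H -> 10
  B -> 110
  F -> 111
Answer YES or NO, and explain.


Checking each pair (does one codeword prefix another?):
  A='0' vs H='10': no prefix
  A='0' vs B='110': no prefix
  A='0' vs F='111': no prefix
  H='10' vs A='0': no prefix
  H='10' vs B='110': no prefix
  H='10' vs F='111': no prefix
  B='110' vs A='0': no prefix
  B='110' vs H='10': no prefix
  B='110' vs F='111': no prefix
  F='111' vs A='0': no prefix
  F='111' vs H='10': no prefix
  F='111' vs B='110': no prefix
No violation found over all pairs.

YES -- this is a valid prefix code. No codeword is a prefix of any other codeword.


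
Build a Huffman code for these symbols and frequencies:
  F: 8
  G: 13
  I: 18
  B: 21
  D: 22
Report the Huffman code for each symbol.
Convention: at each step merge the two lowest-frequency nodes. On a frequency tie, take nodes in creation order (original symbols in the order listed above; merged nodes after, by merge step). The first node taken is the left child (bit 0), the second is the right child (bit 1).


Huffman tree construction:
Step 1: Merge F(8) + G(13) = 21
Step 2: Merge I(18) + B(21) = 39
Step 3: Merge (F+G)(21) + D(22) = 43
Step 4: Merge (I+B)(39) + ((F+G)+D)(43) = 82
Read each symbol's code off the tree from the root (left child = 0, right child = 1).

Codes:
  F: 100 (length 3)
  G: 101 (length 3)
  I: 00 (length 2)
  B: 01 (length 2)
  D: 11 (length 2)
Average code length: 185/82 = 2.2561 bits/symbol


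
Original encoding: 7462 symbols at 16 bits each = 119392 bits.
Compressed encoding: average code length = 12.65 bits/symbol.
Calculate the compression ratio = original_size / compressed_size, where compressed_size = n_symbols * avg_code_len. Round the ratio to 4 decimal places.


original_size = n_symbols * orig_bits = 7462 * 16 = 119392 bits
compressed_size = n_symbols * avg_code_len = 7462 * 12.65 = 94394.3 bits
ratio = original_size / compressed_size = 119392 / 94394.3 = 1.2648

Compression ratio = 1.2648


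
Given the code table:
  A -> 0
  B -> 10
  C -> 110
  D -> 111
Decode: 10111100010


Decoding:
10 -> B
111 -> D
10 -> B
0 -> A
0 -> A
10 -> B


Result: BDBAAB


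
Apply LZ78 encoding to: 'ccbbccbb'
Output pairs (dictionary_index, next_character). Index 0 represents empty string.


LZ78 encoding steps:
Dictionary: {0: ''}
Step 1: w='' (idx 0), next='c' -> output (0, 'c'), add 'c' as idx 1
Step 2: w='c' (idx 1), next='b' -> output (1, 'b'), add 'cb' as idx 2
Step 3: w='' (idx 0), next='b' -> output (0, 'b'), add 'b' as idx 3
Step 4: w='c' (idx 1), next='c' -> output (1, 'c'), add 'cc' as idx 4
Step 5: w='b' (idx 3), next='b' -> output (3, 'b'), add 'bb' as idx 5


Encoded: [(0, 'c'), (1, 'b'), (0, 'b'), (1, 'c'), (3, 'b')]


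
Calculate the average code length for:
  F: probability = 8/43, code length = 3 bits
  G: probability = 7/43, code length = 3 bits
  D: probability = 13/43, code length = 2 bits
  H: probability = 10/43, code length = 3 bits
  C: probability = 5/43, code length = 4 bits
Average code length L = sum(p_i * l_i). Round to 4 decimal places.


Weighted contributions p_i * l_i:
  F: (8/43) * 3 = 24/43
  G: (7/43) * 3 = 21/43
  D: (13/43) * 2 = 26/43
  H: (10/43) * 3 = 30/43
  C: (5/43) * 4 = 20/43
Sum = (24 + 21 + 26 + 30 + 20)/43 = 121/43

L = 121/43 = 2.8140 bits/symbol


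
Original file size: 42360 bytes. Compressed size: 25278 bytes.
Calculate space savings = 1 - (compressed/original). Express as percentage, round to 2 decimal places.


ratio = compressed/original = 25278/42360 = 0.596742
savings = 1 - ratio = 1 - 0.596742 = 0.403258
as a percentage: 0.403258 * 100 = 40.33%

Space savings = 1 - 25278/42360 = 40.33%


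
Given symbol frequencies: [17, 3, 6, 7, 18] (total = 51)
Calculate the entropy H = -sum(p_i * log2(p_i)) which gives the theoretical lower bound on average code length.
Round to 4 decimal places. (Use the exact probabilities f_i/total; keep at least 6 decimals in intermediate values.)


Per-symbol terms -p_i * log2(p_i) with p_i = f_i/51:
  p = 17/51 = 0.333333: log2(p) = -1.584963, -p*log2(p) = 0.528321
  p = 3/51 = 0.058824: log2(p) = -4.087463, -p*log2(p) = 0.240439
  p = 6/51 = 0.117647: log2(p) = -3.087463, -p*log2(p) = 0.363231
  p = 7/51 = 0.137255: log2(p) = -2.865070, -p*log2(p) = 0.393245
  p = 18/51 = 0.352941: log2(p) = -1.502500, -p*log2(p) = 0.530294
H = 0.528321 + 0.240439 + 0.363231 + 0.393245 + 0.530294 = 2.055530

H = 2.0555 bits/symbol


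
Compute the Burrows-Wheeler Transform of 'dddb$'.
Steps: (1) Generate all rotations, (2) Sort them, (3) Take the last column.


Rotations (sorted):
  0: $dddb -> last char: b
  1: b$ddd -> last char: d
  2: db$dd -> last char: d
  3: ddb$d -> last char: d
  4: dddb$ -> last char: $


BWT = bddd$


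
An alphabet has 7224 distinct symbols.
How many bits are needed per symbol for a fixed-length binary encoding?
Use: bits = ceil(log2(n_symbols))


log2(7224) = 12.8186
Bracket: 2^12 = 4096 < 7224 <= 2^13 = 8192
So ceil(log2(7224)) = 13

bits = ceil(log2(7224)) = ceil(12.8186) = 13 bits


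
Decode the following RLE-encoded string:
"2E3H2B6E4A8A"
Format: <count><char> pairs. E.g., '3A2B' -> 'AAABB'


Expanding each <count><char> pair:
  2E -> 'EE'
  3H -> 'HHH'
  2B -> 'BB'
  6E -> 'EEEEEE'
  4A -> 'AAAA'
  8A -> 'AAAAAAAA'

Decoded = EEHHHBBEEEEEEAAAAAAAAAAAA
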